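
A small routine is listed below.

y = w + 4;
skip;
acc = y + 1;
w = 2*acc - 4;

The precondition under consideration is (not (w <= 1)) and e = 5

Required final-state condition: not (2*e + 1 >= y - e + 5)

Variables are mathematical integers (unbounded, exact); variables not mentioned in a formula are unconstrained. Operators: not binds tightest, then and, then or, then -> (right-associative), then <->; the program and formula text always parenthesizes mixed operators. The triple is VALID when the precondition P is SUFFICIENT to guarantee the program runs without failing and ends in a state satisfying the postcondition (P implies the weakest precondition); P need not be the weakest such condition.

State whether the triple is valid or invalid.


Working backward. After the program, the postcondition not (2*e + 1 >= y - e + 5) must hold; in canonical form it is not (3*e >= y + 4).
Before w := 2*acc - 4: not (3*e >= y + 4)
Before acc := y + 1: not (3*e >= y + 4)
Before skip: not (3*e >= y + 4)
Before y := w + 4: not (3*e >= w + 8)
The weakest precondition is not (3*e >= w + 8).
Check whether (not (w <= 1)) and e = 5 implies it.
Countermodel: at the initial state e = 5, w = 2, the precondition holds but the weakest precondition fails.
Answer: invalid


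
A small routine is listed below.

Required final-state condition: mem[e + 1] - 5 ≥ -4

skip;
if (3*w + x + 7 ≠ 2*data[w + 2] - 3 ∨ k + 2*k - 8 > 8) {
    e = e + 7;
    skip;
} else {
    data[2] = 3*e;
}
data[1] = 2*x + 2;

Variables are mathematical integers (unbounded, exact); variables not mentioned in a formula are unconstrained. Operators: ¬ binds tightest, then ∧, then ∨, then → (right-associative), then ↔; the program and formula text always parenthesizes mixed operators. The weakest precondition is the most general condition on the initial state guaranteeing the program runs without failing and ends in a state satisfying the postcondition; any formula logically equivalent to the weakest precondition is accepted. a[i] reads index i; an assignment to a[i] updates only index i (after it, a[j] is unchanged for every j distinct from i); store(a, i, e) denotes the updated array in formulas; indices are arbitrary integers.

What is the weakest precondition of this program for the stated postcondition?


Working backward. After the program, the postcondition mem[e + 1] - 5 ≥ -4 must hold; in canonical form it is mem[e + 1] ≥ 1.
Before data[1] := 2*x + 2: mem[e + 1] ≥ 1
Then branch requires mem[e + 8] ≥ 1; else branch requires mem[e + 1] ≥ 1.
Before the if: ((3*w + x ≠ 2*data[w + 2] - 10 ∨ 3*k > 16) → mem[e + 8] ≥ 1) ∧ ((¬(3*w + x ≠ 2*data[w + 2] - 10 ∨ 3*k > 16)) → mem[e + 1] ≥ 1)
Before skip: ((3*w + x ≠ 2*data[w + 2] - 10 ∨ 3*k > 16) → mem[e + 8] ≥ 1) ∧ ((¬(3*w + x ≠ 2*data[w + 2] - 10 ∨ 3*k > 16)) → mem[e + 1] ≥ 1)
Answer: WP = ((3*w + x ≠ 2*data[w + 2] - 10 ∨ 3*k > 16) → mem[e + 8] ≥ 1) ∧ ((¬(3*w + x ≠ 2*data[w + 2] - 10 ∨ 3*k > 16)) → mem[e + 1] ≥ 1)


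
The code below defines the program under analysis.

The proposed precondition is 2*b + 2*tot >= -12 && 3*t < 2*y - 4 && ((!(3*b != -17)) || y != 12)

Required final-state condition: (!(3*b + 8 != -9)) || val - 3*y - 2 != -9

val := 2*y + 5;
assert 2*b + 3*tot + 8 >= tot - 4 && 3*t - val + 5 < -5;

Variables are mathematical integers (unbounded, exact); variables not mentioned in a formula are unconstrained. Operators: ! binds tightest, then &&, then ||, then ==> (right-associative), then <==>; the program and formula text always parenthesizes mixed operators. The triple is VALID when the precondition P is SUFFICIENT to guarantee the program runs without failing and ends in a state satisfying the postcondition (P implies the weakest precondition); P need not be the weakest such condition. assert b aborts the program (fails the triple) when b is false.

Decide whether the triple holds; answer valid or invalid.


Working backward. After the program, the postcondition (!(3*b + 8 != -9)) || val - 3*y - 2 != -9 must hold; in canonical form it is (!(3*b != -17)) || val != 3*y - 7.
Before assert 2*b + 3*tot + 8 >= tot - 4 && 3*t - val + 5 < -5: 2*b + 2*tot >= -12 && 3*t < val - 10 && ((!(3*b != -17)) || val != 3*y - 7)
Before val := 2*y + 5: 2*b + 2*tot >= -12 && 3*t < 2*y - 5 && ((!(3*b != -17)) || y != 12)
The weakest precondition is 2*b + 2*tot >= -12 && 3*t < 2*y - 5 && ((!(3*b != -17)) || y != 12).
Check whether 2*b + 2*tot >= -12 && 3*t < 2*y - 4 && ((!(3*b != -17)) || y != 12) implies it.
Countermodel: at the initial state b = 0, t = -3, tot = 0, y = -2, the precondition holds but the weakest precondition fails.
Answer: invalid


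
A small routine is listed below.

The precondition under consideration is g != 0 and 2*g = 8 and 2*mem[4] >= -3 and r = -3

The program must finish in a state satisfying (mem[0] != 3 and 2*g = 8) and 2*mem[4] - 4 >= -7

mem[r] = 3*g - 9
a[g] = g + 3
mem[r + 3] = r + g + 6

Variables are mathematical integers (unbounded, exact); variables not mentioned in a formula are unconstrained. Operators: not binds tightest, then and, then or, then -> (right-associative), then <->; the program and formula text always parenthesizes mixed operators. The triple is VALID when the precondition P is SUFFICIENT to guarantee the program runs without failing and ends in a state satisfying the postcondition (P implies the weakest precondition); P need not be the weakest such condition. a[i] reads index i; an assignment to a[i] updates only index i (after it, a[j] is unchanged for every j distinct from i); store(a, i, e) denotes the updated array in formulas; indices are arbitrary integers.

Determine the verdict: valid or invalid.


Working backward. After the program, the postcondition (mem[0] != 3 and 2*g = 8) and 2*mem[4] - 4 >= -7 must hold; in canonical form it is mem[0] != 3 and 2*g = 8 and 2*mem[4] >= -3.
Before mem[r + 3] := r + g + 6: store(mem, r + 3, g + r + 6)[0] != 3 and 2*g = 8 and 2*store(mem, r + 3, g + r + 6)[4] >= -3
Before a[g] := g + 3: store(mem, r + 3, g + r + 6)[0] != 3 and 2*g = 8 and 2*store(mem, r + 3, g + r + 6)[4] >= -3
Before mem[r] := 3*g - 9: store(store(mem, r, 3*g - 9), r + 3, g + r + 6)[0] != 3 and 2*g = 8 and 2*store(store(mem, r, 3*g - 9), r + 3, g + r + 6)[4] >= -3
The weakest precondition is store(store(mem, r, 3*g - 9), r + 3, g + r + 6)[0] != 3 and 2*g = 8 and 2*store(store(mem, r, 3*g - 9), r + 3, g + r + 6)[4] >= -3.
Check whether g != 0 and 2*g = 8 and 2*mem[4] >= -3 and r = -3 implies it.
Every state satisfying the precondition satisfies the weakest precondition: the implication holds.
Answer: valid


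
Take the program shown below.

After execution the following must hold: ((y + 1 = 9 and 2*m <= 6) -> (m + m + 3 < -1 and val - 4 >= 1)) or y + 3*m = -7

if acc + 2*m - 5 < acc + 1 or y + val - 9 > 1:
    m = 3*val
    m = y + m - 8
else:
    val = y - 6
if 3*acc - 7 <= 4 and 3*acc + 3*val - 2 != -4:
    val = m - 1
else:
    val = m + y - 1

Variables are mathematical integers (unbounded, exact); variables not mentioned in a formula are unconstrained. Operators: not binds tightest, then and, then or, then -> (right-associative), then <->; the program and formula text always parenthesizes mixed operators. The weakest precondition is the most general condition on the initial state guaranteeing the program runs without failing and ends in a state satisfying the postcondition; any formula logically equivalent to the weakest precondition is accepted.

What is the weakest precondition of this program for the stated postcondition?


Working backward. After the program, the postcondition ((y + 1 = 9 and 2*m <= 6) -> (m + m + 3 < -1 and val - 4 >= 1)) or y + 3*m = -7 must hold; in canonical form it is ((y = 8 and 2*m <= 6) -> (2*m < -4 and val >= 5)) or 3*m + y = -7.
Then branch requires ((y = 8 and 2*m <= 6) -> (2*m < -4 and m >= 6)) or 3*m + y = -7; else branch requires ((y = 8 and 2*m <= 6) -> (2*m < -4 and m + y >= 6)) or 3*m + y = -7.
Before the if: ((3*acc <= 11 and 3*acc + 3*val != -2) -> (((y = 8 and 2*m <= 6) -> (2*m < -4 and m >= 6)) or 3*m + y = -7)) and ((not (3*acc <= 11 and 3*acc + 3*val != -2)) -> (((y = 8 and 2*m <= 6) -> (2*m < -4 and m + y >= 6)) or 3*m + y = -7))
Then branch requires ((3*acc <= 11 and 3*acc + 3*val != -2) -> (((y = 8 and 6*val + 2*y <= 22) -> (6*val + 2*y < 12 and 3*val + y >= 14)) or 9*val + 4*y = 17)) and ((not (3*acc <= 11 and 3*acc + 3*val != -2)) -> (((y = 8 and 6*val + 2*y <= 22) -> (6*val + 2*y < 12 and 3*val + 2*y >= 14)) or 9*val + 4*y = 17)); else branch requires ((3*acc <= 11 and 3*acc + 3*y != 16) -> (((y = 8 and 2*m <= 6) -> (2*m < -4 and m >= 6)) or 3*m + y = -7)) and ((not (3*acc <= 11 and 3*acc + 3*y != 16)) -> (((y = 8 and 2*m <= 6) -> (2*m < -4 and m + y >= 6)) or 3*m + y = -7)).
Before the if: ((2*m < 6 or val + y > 10) -> (((3*acc <= 11 and 3*acc + 3*val != -2) -> (((y = 8 and 6*val + 2*y <= 22) -> (6*val + 2*y < 12 and 3*val + y >= 14)) or 9*val + 4*y = 17)) and ((not (3*acc <= 11 and 3*acc + 3*val != -2)) -> (((y = 8 and 6*val + 2*y <= 22) -> (6*val + 2*y < 12 and 3*val + 2*y >= 14)) or 9*val + 4*y = 17)))) and ((not (2*m < 6 or val + y > 10)) -> (((3*acc <= 11 and 3*acc + 3*y != 16) -> (((y = 8 and 2*m <= 6) -> (2*m < -4 and m >= 6)) or 3*m + y = -7)) and ((not (3*acc <= 11 and 3*acc + 3*y != 16)) -> (((y = 8 and 2*m <= 6) -> (2*m < -4 and m + y >= 6)) or 3*m + y = -7))))
Answer: WP = ((2*m < 6 or val + y > 10) -> (((3*acc <= 11 and 3*acc + 3*val != -2) -> (((y = 8 and 6*val + 2*y <= 22) -> (6*val + 2*y < 12 and 3*val + y >= 14)) or 9*val + 4*y = 17)) and ((not (3*acc <= 11 and 3*acc + 3*val != -2)) -> (((y = 8 and 6*val + 2*y <= 22) -> (6*val + 2*y < 12 and 3*val + 2*y >= 14)) or 9*val + 4*y = 17)))) and ((not (2*m < 6 or val + y > 10)) -> (((3*acc <= 11 and 3*acc + 3*y != 16) -> (((y = 8 and 2*m <= 6) -> (2*m < -4 and m >= 6)) or 3*m + y = -7)) and ((not (3*acc <= 11 and 3*acc + 3*y != 16)) -> (((y = 8 and 2*m <= 6) -> (2*m < -4 and m + y >= 6)) or 3*m + y = -7))))


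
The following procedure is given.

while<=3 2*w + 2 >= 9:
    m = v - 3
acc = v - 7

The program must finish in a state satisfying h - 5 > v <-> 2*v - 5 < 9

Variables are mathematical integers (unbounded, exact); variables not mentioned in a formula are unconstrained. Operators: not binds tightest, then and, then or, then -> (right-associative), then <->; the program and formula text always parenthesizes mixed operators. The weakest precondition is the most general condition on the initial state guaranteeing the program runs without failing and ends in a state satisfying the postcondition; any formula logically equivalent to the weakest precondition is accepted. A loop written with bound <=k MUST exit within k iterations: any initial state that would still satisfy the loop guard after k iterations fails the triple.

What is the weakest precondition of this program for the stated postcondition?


Working backward. After the program, the postcondition h - 5 > v <-> 2*v - 5 < 9 must hold; in canonical form it is h > v + 5 <-> 2*v < 14.
Before acc := v - 7: h > v + 5 <-> 2*v < 14
Before the loop (bound <=3), unroll the exhaustion recursion (WP_0 = exit-now case; WP_j = one more guarded iteration, up to j = 3):
  WP_0: (not (2*w >= 7)) and (h > v + 5 <-> 2*v < 14)
  WP_1: (2*w >= 7 -> ((not (2*w >= 7)) and (h > v + 5 <-> 2*v < 14))) and ((not (2*w >= 7)) -> (h > v + 5 <-> 2*v < 14))
  WP_2: (2*w >= 7 -> ((2*w >= 7 -> ((not (2*w >= 7)) and (h > v + 5 <-> 2*v < 14))) and ((not (2*w >= 7)) -> (h > v + 5 <-> 2*v < 14)))) and ((not (2*w >= 7)) -> (h > v + 5 <-> 2*v < 14))
  WP_3: (2*w >= 7 -> ((2*w >= 7 -> ((2*w >= 7 -> ((not (2*w >= 7)) and (h > v + 5 <-> 2*v < 14))) and ((not (2*w >= 7)) -> (h > v + 5 <-> 2*v < 14)))) and ((not (2*w >= 7)) -> (h > v + 5 <-> 2*v < 14)))) and ((not (2*w >= 7)) -> (h > v + 5 <-> 2*v < 14))
So before the loop: (2*w >= 7 -> ((2*w >= 7 -> ((2*w >= 7 -> ((not (2*w >= 7)) and (h > v + 5 <-> 2*v < 14))) and ((not (2*w >= 7)) -> (h > v + 5 <-> 2*v < 14)))) and ((not (2*w >= 7)) -> (h > v + 5 <-> 2*v < 14)))) and ((not (2*w >= 7)) -> (h > v + 5 <-> 2*v < 14))
Answer: WP = (2*w >= 7 -> ((2*w >= 7 -> ((2*w >= 7 -> ((not (2*w >= 7)) and (h > v + 5 <-> 2*v < 14))) and ((not (2*w >= 7)) -> (h > v + 5 <-> 2*v < 14)))) and ((not (2*w >= 7)) -> (h > v + 5 <-> 2*v < 14)))) and ((not (2*w >= 7)) -> (h > v + 5 <-> 2*v < 14))


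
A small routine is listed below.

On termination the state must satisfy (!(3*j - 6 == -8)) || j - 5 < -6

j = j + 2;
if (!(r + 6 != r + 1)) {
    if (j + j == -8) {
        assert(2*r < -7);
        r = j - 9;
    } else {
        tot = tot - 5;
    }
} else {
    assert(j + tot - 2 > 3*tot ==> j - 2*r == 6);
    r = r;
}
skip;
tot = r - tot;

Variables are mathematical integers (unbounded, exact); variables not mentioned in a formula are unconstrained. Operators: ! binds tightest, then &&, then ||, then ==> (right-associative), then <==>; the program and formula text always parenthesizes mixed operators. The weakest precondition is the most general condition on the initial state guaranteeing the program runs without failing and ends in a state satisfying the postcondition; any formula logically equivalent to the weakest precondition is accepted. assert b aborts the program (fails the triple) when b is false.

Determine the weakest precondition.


Working backward. After the program, the postcondition (!(3*j - 6 == -8)) || j - 5 < -6 must hold; in canonical form it is (!(3*j == -2)) || j < -1.
Before tot := r - tot: (!(3*j == -2)) || j < -1
Before skip: (!(3*j == -2)) || j < -1
Then branch requires (2*j == -8 ==> (2*r < -7 && ((!(3*j == -2)) || j < -1))) && ((!(2*j == -8)) ==> ((!(3*j == -2)) || j < -1)); else branch requires (j > 2*tot + 2 ==> j == 2*r + 6) && ((!(3*j == -2)) || j < -1).
Before the if: (j > 2*tot + 2 ==> j == 2*r + 6) && ((!(3*j == -2)) || j < -1)
Before j := j + 2: (j > 2*tot ==> j == 2*r + 4) && ((!(3*j == -8)) || j < -3)
Answer: WP = (j > 2*tot ==> j == 2*r + 4) && ((!(3*j == -8)) || j < -3)


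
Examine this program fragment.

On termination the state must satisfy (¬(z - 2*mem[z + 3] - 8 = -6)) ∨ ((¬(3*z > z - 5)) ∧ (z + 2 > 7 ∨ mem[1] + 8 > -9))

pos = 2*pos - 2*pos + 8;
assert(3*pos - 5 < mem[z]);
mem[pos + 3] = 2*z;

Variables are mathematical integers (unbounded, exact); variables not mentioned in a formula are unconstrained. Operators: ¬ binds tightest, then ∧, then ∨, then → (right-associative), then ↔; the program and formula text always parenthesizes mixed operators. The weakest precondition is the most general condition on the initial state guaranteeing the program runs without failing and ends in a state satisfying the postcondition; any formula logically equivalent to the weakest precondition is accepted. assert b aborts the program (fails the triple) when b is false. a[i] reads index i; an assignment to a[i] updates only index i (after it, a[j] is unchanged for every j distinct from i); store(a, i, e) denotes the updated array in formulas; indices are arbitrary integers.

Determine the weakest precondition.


Working backward. After the program, the postcondition (¬(z - 2*mem[z + 3] - 8 = -6)) ∨ ((¬(3*z > z - 5)) ∧ (z + 2 > 7 ∨ mem[1] + 8 > -9)) must hold; in canonical form it is (¬(z = 2*mem[z + 3] + 2)) ∨ ((¬(2*z > -5)) ∧ (z > 5 ∨ mem[1] > -17)).
Before mem[pos + 3] := 2*z: (¬(z = 2*store(mem, pos + 3, 2*z)[z + 3] + 2)) ∨ ((¬(2*z > -5)) ∧ (z > 5 ∨ store(mem, pos + 3, 2*z)[1] > -17))
Before assert 3*pos - 5 < mem[z]: 3*pos < mem[z] + 5 ∧ ((¬(z = 2*store(mem, pos + 3, 2*z)[z + 3] + 2)) ∨ ((¬(2*z > -5)) ∧ (z > 5 ∨ store(mem, pos + 3, 2*z)[1] > -17)))
Before pos := 2*pos - 2*pos + 8: mem[z] > 19 ∧ ((¬(z = 2*store(mem, 11, 2*z)[z + 3] + 2)) ∨ ((¬(2*z > -5)) ∧ (z > 5 ∨ mem[1] > -17)))
Answer: WP = mem[z] > 19 ∧ ((¬(z = 2*store(mem, 11, 2*z)[z + 3] + 2)) ∨ ((¬(2*z > -5)) ∧ (z > 5 ∨ mem[1] > -17)))


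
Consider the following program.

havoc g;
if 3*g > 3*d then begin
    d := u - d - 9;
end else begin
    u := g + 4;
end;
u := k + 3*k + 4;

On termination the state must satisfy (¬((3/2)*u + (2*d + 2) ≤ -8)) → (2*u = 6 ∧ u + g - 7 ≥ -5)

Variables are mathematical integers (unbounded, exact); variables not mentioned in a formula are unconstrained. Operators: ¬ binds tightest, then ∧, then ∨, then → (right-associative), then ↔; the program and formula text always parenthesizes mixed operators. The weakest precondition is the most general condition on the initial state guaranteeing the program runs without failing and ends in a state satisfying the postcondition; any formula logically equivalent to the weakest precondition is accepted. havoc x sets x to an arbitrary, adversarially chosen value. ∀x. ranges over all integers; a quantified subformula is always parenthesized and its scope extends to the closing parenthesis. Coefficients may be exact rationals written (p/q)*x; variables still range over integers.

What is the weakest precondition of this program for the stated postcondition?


Working backward. After the program, the postcondition (¬((3/2)*u + (2*d + 2) ≤ -8)) → (2*u = 6 ∧ u + g - 7 ≥ -5) must hold; in canonical form it is (¬(2*d + (3/2)*u ≤ -10)) → (2*u = 6 ∧ g + u ≥ 2).
Before u := k + 3*k + 4: (¬(2*d + 6*k ≤ -16)) → (8*k = -2 ∧ g + 4*k ≥ -2)
Then branch requires (¬(6*k + 2*u ≤ 2*d + 2)) → (8*k = -2 ∧ g + 4*k ≥ -2); else branch requires (¬(2*d + 6*k ≤ -16)) → (8*k = -2 ∧ g + 4*k ≥ -2).
Before the if: (3*g > 3*d → ((¬(6*k + 2*u ≤ 2*d + 2)) → (8*k = -2 ∧ g + 4*k ≥ -2))) ∧ ((¬(3*g > 3*d)) → ((¬(2*d + 6*k ≤ -16)) → (8*k = -2 ∧ g + 4*k ≥ -2)))
Before havoc g: ∀g_1. ((3*g_1 > 3*d → ((¬(6*k + 2*u ≤ 2*d + 2)) → (8*k = -2 ∧ g_1 + 4*k ≥ -2))) ∧ ((¬(3*g_1 > 3*d)) → ((¬(2*d + 6*k ≤ -16)) → (8*k = -2 ∧ g_1 + 4*k ≥ -2))))
Answer: WP = ∀g_1. ((3*g_1 > 3*d → ((¬(6*k + 2*u ≤ 2*d + 2)) → (8*k = -2 ∧ g_1 + 4*k ≥ -2))) ∧ ((¬(3*g_1 > 3*d)) → ((¬(2*d + 6*k ≤ -16)) → (8*k = -2 ∧ g_1 + 4*k ≥ -2))))


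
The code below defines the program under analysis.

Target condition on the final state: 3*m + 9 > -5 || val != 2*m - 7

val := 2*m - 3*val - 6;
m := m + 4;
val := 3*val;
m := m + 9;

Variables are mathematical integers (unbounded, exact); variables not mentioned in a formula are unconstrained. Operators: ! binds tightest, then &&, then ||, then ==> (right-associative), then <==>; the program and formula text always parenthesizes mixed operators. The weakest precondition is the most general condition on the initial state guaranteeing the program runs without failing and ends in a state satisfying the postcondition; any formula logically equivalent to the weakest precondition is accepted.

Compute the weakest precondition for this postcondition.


Working backward. After the program, the postcondition 3*m + 9 > -5 || val != 2*m - 7 must hold; in canonical form it is 3*m > -14 || val != 2*m - 7.
Before m := m + 9: 3*m > -41 || val != 2*m + 11
Before val := 3*val: 3*m > -41 || 3*val != 2*m + 11
Before m := m + 4: 3*m > -53 || 3*val != 2*m + 19
Before val := 2*m - 3*val - 6: 3*m > -53 || 4*m != 9*val + 37
Answer: WP = 3*m > -53 || 4*m != 9*val + 37


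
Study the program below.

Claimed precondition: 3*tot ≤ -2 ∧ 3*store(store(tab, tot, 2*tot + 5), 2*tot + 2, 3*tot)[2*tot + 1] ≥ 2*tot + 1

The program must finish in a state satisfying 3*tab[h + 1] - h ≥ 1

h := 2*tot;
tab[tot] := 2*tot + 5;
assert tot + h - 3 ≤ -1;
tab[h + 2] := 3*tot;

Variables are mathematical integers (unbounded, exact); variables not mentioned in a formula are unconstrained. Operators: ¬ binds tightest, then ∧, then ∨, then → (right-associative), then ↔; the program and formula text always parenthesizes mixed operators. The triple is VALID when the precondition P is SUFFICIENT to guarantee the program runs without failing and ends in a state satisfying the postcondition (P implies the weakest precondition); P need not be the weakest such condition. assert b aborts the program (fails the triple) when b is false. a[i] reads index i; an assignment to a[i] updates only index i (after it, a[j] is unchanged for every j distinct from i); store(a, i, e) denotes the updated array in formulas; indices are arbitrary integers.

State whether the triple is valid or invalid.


Working backward. After the program, the postcondition 3*tab[h + 1] - h ≥ 1 must hold; in canonical form it is 3*tab[h + 1] ≥ h + 1.
Before tab[h + 2] := 3*tot: 3*store(tab, h + 2, 3*tot)[h + 1] ≥ h + 1
Before assert tot + h - 3 ≤ -1: h + tot ≤ 2 ∧ 3*store(tab, h + 2, 3*tot)[h + 1] ≥ h + 1
Before tab[tot] := 2*tot + 5: h + tot ≤ 2 ∧ 3*store(store(tab, tot, 2*tot + 5), h + 2, 3*tot)[h + 1] ≥ h + 1
Before h := 2*tot: 3*tot ≤ 2 ∧ 3*store(store(tab, tot, 2*tot + 5), 2*tot + 2, 3*tot)[2*tot + 1] ≥ 2*tot + 1
The weakest precondition is 3*tot ≤ 2 ∧ 3*store(store(tab, tot, 2*tot + 5), 2*tot + 2, 3*tot)[2*tot + 1] ≥ 2*tot + 1.
Check whether 3*tot ≤ -2 ∧ 3*store(store(tab, tot, 2*tot + 5), 2*tot + 2, 3*tot)[2*tot + 1] ≥ 2*tot + 1 implies it.
Every state satisfying the precondition satisfies the weakest precondition: the implication holds.
Answer: valid


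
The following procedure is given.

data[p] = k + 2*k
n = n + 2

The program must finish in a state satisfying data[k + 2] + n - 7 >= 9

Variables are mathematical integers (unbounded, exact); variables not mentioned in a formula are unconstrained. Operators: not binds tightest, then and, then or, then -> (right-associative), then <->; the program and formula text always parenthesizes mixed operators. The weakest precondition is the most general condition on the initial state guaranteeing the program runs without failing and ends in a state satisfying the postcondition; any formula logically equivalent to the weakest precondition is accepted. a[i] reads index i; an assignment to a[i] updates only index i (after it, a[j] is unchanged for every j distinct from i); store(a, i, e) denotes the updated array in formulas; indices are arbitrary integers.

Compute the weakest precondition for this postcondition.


Working backward. After the program, the postcondition data[k + 2] + n - 7 >= 9 must hold; in canonical form it is data[k + 2] + n >= 16.
Before n := n + 2: data[k + 2] + n >= 14
Before data[p] := k + 2*k: store(data, p, 3*k)[k + 2] + n >= 14
Answer: WP = store(data, p, 3*k)[k + 2] + n >= 14


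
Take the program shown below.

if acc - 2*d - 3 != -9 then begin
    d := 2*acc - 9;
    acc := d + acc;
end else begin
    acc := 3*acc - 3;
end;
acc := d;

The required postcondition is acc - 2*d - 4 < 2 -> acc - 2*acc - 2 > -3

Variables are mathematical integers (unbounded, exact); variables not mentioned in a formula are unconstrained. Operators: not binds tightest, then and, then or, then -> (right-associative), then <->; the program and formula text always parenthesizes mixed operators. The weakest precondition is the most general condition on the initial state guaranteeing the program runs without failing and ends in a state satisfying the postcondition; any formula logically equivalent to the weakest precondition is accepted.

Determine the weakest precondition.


Working backward. After the program, the postcondition acc - 2*d - 4 < 2 -> acc - 2*acc - 2 > -3 must hold; in canonical form it is acc < 2*d + 6 -> acc < 1.
Before acc := d: d > -6 -> d < 1
Then branch requires 2*acc > 3 -> 2*acc < 10; else branch requires d > -6 -> d < 1.
Before the if: (acc != 2*d - 6 -> (2*acc > 3 -> 2*acc < 10)) and ((not (acc != 2*d - 6)) -> (d > -6 -> d < 1))
Answer: WP = (acc != 2*d - 6 -> (2*acc > 3 -> 2*acc < 10)) and ((not (acc != 2*d - 6)) -> (d > -6 -> d < 1))


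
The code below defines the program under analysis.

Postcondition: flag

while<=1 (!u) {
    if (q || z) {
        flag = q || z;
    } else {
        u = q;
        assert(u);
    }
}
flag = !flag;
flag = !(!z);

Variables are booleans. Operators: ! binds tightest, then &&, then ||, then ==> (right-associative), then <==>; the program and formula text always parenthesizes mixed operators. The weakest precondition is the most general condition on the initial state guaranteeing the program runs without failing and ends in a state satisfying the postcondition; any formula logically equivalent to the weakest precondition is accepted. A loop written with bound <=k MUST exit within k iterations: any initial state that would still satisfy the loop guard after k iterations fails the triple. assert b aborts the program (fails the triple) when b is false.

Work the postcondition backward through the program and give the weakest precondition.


Working backward. After the program, flag must hold.
Before flag := !(!z): z
Before flag := !flag: z
Before the loop (bound <=1), unroll the exhaustion recursion (WP_0 = exit-now case; WP_j = one more guarded iteration, up to j = 1):
  WP_0: u && z
  WP_1: ((!u) ==> (((q || z) ==> (u && z)) && ((!(q || z)) ==> (q && z)))) && (u ==> z)
So before the loop: ((!u) ==> (((q || z) ==> (u && z)) && ((!(q || z)) ==> (q && z)))) && (u ==> z)
Answer: WP = ((!u) ==> (((q || z) ==> (u && z)) && ((!(q || z)) ==> (q && z)))) && (u ==> z)


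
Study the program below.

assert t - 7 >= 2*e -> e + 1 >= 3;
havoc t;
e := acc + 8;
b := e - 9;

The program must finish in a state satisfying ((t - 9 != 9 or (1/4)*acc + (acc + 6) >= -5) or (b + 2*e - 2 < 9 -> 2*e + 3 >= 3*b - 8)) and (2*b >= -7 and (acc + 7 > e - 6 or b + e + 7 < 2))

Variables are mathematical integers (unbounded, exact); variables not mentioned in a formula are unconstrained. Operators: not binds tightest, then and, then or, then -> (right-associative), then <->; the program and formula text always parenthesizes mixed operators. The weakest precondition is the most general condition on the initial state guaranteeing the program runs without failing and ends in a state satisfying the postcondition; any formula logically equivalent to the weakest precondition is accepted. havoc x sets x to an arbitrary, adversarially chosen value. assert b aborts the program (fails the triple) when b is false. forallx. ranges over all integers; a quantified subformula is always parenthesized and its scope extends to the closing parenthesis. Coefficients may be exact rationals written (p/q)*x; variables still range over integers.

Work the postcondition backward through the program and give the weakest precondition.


Working backward. After the program, the postcondition ((t - 9 != 9 or (1/4)*acc + (acc + 6) >= -5) or (b + 2*e - 2 < 9 -> 2*e + 3 >= 3*b - 8)) and (2*b >= -7 and (acc + 7 > e - 6 or b + e + 7 < 2)) must hold; in canonical form it is (t != 18 or (5/4)*acc >= -11 or (b + 2*e < 11 -> 2*e >= 3*b - 11)) and 2*b >= -7 and (acc > e - 13 or b + e < -5).
Before b := e - 9: (t != 18 or (5/4)*acc >= -11 or (3*e < 20 -> e <= 38)) and 2*e >= 11 and (acc > e - 13 or 2*e < 4)
Before e := acc + 8: (t != 18 or (5/4)*acc >= -11 or (3*acc < -4 -> acc <= 30)) and 2*acc >= -5
Before havoc t: forall t_1. ((t_1 != 18 or (5/4)*acc >= -11 or (3*acc < -4 -> acc <= 30)) and 2*acc >= -5)
Before assert t - 7 >= 2*e -> e + 1 >= 3: (t >= 2*e + 7 -> e >= 2) and (forall t_1. ((t_1 != 18 or (5/4)*acc >= -11 or (3*acc < -4 -> acc <= 30)) and 2*acc >= -5))
Answer: WP = (t >= 2*e + 7 -> e >= 2) and (forall t_1. ((t_1 != 18 or (5/4)*acc >= -11 or (3*acc < -4 -> acc <= 30)) and 2*acc >= -5))


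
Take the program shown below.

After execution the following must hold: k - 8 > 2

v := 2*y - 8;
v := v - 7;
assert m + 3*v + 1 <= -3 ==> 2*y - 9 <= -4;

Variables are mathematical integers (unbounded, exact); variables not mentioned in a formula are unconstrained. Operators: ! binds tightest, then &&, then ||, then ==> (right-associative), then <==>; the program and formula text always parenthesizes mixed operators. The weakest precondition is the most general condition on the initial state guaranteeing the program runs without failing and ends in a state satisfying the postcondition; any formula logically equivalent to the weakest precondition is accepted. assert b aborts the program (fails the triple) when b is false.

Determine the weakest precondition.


Working backward. After the program, the postcondition k - 8 > 2 must hold; in canonical form it is k > 10.
Before assert m + 3*v + 1 <= -3 ==> 2*y - 9 <= -4: (m + 3*v <= -4 ==> 2*y <= 5) && k > 10
Before v := v - 7: (m + 3*v <= 17 ==> 2*y <= 5) && k > 10
Before v := 2*y - 8: (m + 6*y <= 41 ==> 2*y <= 5) && k > 10
Answer: WP = (m + 6*y <= 41 ==> 2*y <= 5) && k > 10


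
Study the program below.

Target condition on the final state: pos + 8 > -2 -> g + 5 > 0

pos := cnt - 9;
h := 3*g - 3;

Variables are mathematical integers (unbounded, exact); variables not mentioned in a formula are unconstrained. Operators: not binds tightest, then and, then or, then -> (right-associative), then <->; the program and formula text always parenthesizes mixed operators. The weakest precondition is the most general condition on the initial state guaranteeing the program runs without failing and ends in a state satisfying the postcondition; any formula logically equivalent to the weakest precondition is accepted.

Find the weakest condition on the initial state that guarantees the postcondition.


Working backward. After the program, the postcondition pos + 8 > -2 -> g + 5 > 0 must hold; in canonical form it is pos > -10 -> g > -5.
Before h := 3*g - 3: pos > -10 -> g > -5
Before pos := cnt - 9: cnt > -1 -> g > -5
Answer: WP = cnt > -1 -> g > -5


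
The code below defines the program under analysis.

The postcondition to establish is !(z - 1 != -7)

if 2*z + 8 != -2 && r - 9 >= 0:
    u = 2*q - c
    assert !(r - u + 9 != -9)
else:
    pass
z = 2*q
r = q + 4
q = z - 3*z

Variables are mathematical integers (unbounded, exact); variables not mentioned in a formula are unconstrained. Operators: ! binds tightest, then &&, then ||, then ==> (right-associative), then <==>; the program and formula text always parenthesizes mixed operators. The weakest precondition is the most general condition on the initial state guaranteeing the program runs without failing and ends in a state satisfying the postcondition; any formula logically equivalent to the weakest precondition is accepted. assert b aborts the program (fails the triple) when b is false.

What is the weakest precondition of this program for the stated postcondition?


Working backward. After the program, the postcondition !(z - 1 != -7) must hold; in canonical form it is !(z != -6).
Before q := z - 3*z: !(z != -6)
Before r := q + 4: !(z != -6)
Before z := 2*q: !(2*q != -6)
Then branch requires (!(c + r != 2*q - 18)) && (!(2*q != -6)); else branch requires !(2*q != -6).
Before the if: ((2*z != -10 && r >= 9) ==> ((!(c + r != 2*q - 18)) && (!(2*q != -6)))) && ((!(2*z != -10 && r >= 9)) ==> (!(2*q != -6)))
Answer: WP = ((2*z != -10 && r >= 9) ==> ((!(c + r != 2*q - 18)) && (!(2*q != -6)))) && ((!(2*z != -10 && r >= 9)) ==> (!(2*q != -6)))


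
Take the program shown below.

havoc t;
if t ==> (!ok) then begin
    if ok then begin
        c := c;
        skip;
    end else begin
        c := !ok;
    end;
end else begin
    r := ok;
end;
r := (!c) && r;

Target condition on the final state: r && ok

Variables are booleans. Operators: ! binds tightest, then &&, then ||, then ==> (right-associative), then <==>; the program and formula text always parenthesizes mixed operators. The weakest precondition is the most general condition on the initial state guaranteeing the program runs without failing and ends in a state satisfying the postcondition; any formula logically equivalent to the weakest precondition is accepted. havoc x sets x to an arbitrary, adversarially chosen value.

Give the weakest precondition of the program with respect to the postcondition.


Working backward. After the program, r && ok must hold.
Before r := (!c) && r: (!c) && r && ok
Then branch requires (ok ==> ((!c) && r && ok)) && ((!ok) ==> (ok && r)); else branch requires (!c) && ok.
Before the if: ((t ==> (!ok)) ==> ((ok ==> ((!c) && r && ok)) && ((!ok) ==> (ok && r)))) && ((!(t ==> (!ok))) ==> ((!c) && ok))
Before havoc t: ((!ok) ==> ((ok ==> ((!c) && r && ok)) && ((!ok) ==> (ok && r)))) && (ok ==> ((!c) && ok)) && (ok ==> ((!c) && r && ok)) && ((!ok) ==> (ok && r))
Answer: WP = ((!ok) ==> ((ok ==> ((!c) && r && ok)) && ((!ok) ==> (ok && r)))) && (ok ==> ((!c) && ok)) && (ok ==> ((!c) && r && ok)) && ((!ok) ==> (ok && r))


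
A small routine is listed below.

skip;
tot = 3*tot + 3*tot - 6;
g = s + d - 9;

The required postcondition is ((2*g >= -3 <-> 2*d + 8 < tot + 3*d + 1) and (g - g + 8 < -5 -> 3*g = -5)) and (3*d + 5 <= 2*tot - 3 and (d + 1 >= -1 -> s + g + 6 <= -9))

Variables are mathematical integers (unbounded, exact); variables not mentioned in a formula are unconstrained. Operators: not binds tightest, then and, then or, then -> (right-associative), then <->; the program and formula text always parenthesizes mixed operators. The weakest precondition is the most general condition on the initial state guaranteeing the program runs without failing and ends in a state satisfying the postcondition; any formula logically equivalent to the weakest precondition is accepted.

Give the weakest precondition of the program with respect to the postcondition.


Working backward. After the program, the postcondition ((2*g >= -3 <-> 2*d + 8 < tot + 3*d + 1) and (g - g + 8 < -5 -> 3*g = -5)) and (3*d + 5 <= 2*tot - 3 and (d + 1 >= -1 -> s + g + 6 <= -9)) must hold; in canonical form it is (2*g >= -3 <-> d + tot > 7) and 3*d <= 2*tot - 8 and (d >= -2 -> g + s <= -15).
Before g := s + d - 9: (2*d + 2*s >= 15 <-> d + tot > 7) and 3*d <= 2*tot - 8 and (d >= -2 -> d + 2*s <= -6)
Before tot := 3*tot + 3*tot - 6: (2*d + 2*s >= 15 <-> d + 6*tot > 13) and 3*d <= 12*tot - 20 and (d >= -2 -> d + 2*s <= -6)
Before skip: (2*d + 2*s >= 15 <-> d + 6*tot > 13) and 3*d <= 12*tot - 20 and (d >= -2 -> d + 2*s <= -6)
Answer: WP = (2*d + 2*s >= 15 <-> d + 6*tot > 13) and 3*d <= 12*tot - 20 and (d >= -2 -> d + 2*s <= -6)


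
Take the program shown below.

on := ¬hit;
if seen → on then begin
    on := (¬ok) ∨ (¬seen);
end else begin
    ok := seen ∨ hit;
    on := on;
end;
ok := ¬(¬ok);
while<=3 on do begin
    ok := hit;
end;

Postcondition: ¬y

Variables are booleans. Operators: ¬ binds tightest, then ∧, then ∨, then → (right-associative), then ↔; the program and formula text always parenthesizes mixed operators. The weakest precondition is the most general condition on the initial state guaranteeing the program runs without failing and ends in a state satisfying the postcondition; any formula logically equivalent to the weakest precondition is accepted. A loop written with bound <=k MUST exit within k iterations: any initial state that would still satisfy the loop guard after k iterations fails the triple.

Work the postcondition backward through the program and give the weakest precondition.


Working backward. After the program, ¬y must hold.
Before the loop (bound <=3), unroll the exhaustion recursion (WP_0 = exit-now case; WP_j = one more guarded iteration, up to j = 3):
  WP_0: (¬on) ∧ (¬y)
  WP_1: (on → ((¬on) ∧ (¬y))) ∧ ((¬on) → (¬y))
  WP_2: (on → ((on → ((¬on) ∧ (¬y))) ∧ ((¬on) → (¬y)))) ∧ ((¬on) → (¬y))
  WP_3: (on → ((on → ((on → ((¬on) ∧ (¬y))) ∧ ((¬on) → (¬y)))) ∧ ((¬on) → (¬y)))) ∧ ((¬on) → (¬y))
So before the loop: (on → ((on → ((on → ((¬on) ∧ (¬y))) ∧ ((¬on) → (¬y)))) ∧ ((¬on) → (¬y)))) ∧ ((¬on) → (¬y))
Before ok := ¬(¬ok): (on → ((on → ((on → ((¬on) ∧ (¬y))) ∧ ((¬on) → (¬y)))) ∧ ((¬on) → (¬y)))) ∧ ((¬on) → (¬y))
Then branch requires (((¬ok) ∨ (¬seen)) → ((((¬ok) ∨ (¬seen)) → ((((¬ok) ∨ (¬seen)) → ((¬((¬ok) ∨ (¬seen))) ∧ (¬y))) ∧ ((¬((¬ok) ∨ (¬seen))) → (¬y)))) ∧ ((¬((¬ok) ∨ (¬seen))) → (¬y)))) ∧ ((¬((¬ok) ∨ (¬seen))) → (¬y)); else branch requires (on → ((on → ((on → ((¬on) ∧ (¬y))) ∧ ((¬on) → (¬y)))) ∧ ((¬on) → (¬y)))) ∧ ((¬on) → (¬y)).
Before the if: ((seen → on) → ((((¬ok) ∨ (¬seen)) → ((((¬ok) ∨ (¬seen)) → ((((¬ok) ∨ (¬seen)) → ((¬((¬ok) ∨ (¬seen))) ∧ (¬y))) ∧ ((¬((¬ok) ∨ (¬seen))) → (¬y)))) ∧ ((¬((¬ok) ∨ (¬seen))) → (¬y)))) ∧ ((¬((¬ok) ∨ (¬seen))) → (¬y)))) ∧ ((¬(seen → on)) → ((on → ((on → ((on → ((¬on) ∧ (¬y))) ∧ ((¬on) → (¬y)))) ∧ ((¬on) → (¬y)))) ∧ ((¬on) → (¬y))))
Before on := ¬hit: ((seen → (¬hit)) → ((((¬ok) ∨ (¬seen)) → ((((¬ok) ∨ (¬seen)) → ((((¬ok) ∨ (¬seen)) → ((¬((¬ok) ∨ (¬seen))) ∧ (¬y))) ∧ ((¬((¬ok) ∨ (¬seen))) → (¬y)))) ∧ ((¬((¬ok) ∨ (¬seen))) → (¬y)))) ∧ ((¬((¬ok) ∨ (¬seen))) → (¬y)))) ∧ ((¬(seen → (¬hit))) → (((¬hit) → (((¬hit) → (((¬hit) → (hit ∧ (¬y))) ∧ (hit → (¬y)))) ∧ (hit → (¬y)))) ∧ (hit → (¬y))))
Answer: WP = ((seen → (¬hit)) → ((((¬ok) ∨ (¬seen)) → ((((¬ok) ∨ (¬seen)) → ((((¬ok) ∨ (¬seen)) → ((¬((¬ok) ∨ (¬seen))) ∧ (¬y))) ∧ ((¬((¬ok) ∨ (¬seen))) → (¬y)))) ∧ ((¬((¬ok) ∨ (¬seen))) → (¬y)))) ∧ ((¬((¬ok) ∨ (¬seen))) → (¬y)))) ∧ ((¬(seen → (¬hit))) → (((¬hit) → (((¬hit) → (((¬hit) → (hit ∧ (¬y))) ∧ (hit → (¬y)))) ∧ (hit → (¬y)))) ∧ (hit → (¬y))))


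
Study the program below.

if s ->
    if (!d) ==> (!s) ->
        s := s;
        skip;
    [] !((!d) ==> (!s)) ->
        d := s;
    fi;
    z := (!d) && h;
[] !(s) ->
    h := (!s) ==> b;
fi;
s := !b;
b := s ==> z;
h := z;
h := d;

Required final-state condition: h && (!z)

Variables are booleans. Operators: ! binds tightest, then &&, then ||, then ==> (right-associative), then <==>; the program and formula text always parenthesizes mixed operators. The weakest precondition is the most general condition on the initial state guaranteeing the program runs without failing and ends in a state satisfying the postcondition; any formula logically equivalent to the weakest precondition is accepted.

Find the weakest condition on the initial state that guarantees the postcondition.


Working backward. After the program, h && (!z) must hold.
Before h := d: d && (!z)
Before h := z: d && (!z)
Before b := s ==> z: d && (!z)
Before s := !b: d && (!z)
Then branch requires (((!d) ==> (!s)) ==> (d && (!((!d) && h)))) && ((!((!d) ==> (!s))) ==> (s && (!((!s) && h)))); else branch requires d && (!z).
Before the if: (s ==> ((((!d) ==> (!s)) ==> (d && (!((!d) && h)))) && ((!((!d) ==> (!s))) ==> (s && (!((!s) && h)))))) && ((!s) ==> (d && (!z)))
Answer: WP = (s ==> ((((!d) ==> (!s)) ==> (d && (!((!d) && h)))) && ((!((!d) ==> (!s))) ==> (s && (!((!s) && h)))))) && ((!s) ==> (d && (!z)))


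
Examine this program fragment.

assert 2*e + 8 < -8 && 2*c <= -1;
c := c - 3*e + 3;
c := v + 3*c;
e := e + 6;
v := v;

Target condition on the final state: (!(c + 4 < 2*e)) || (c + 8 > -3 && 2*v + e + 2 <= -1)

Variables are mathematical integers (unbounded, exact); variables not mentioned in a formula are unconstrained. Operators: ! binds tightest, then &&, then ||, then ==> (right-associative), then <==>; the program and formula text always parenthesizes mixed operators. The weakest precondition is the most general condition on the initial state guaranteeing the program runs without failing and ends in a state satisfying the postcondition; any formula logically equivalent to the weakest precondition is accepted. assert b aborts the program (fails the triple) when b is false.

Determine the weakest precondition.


Working backward. After the program, the postcondition (!(c + 4 < 2*e)) || (c + 8 > -3 && 2*v + e + 2 <= -1) must hold; in canonical form it is (!(c < 2*e - 4)) || (c > -11 && e + 2*v <= -3).
Before v := v: (!(c < 2*e - 4)) || (c > -11 && e + 2*v <= -3)
Before e := e + 6: (!(c < 2*e + 8)) || (c > -11 && e + 2*v <= -9)
Before c := v + 3*c: (!(3*c + v < 2*e + 8)) || (3*c + v > -11 && e + 2*v <= -9)
Before c := c - 3*e + 3: (!(3*c + v < 11*e - 1)) || (3*c + v > 9*e - 20 && e + 2*v <= -9)
Before assert 2*e + 8 < -8 && 2*c <= -1: 2*e < -16 && 2*c <= -1 && ((!(3*c + v < 11*e - 1)) || (3*c + v > 9*e - 20 && e + 2*v <= -9))
Answer: WP = 2*e < -16 && 2*c <= -1 && ((!(3*c + v < 11*e - 1)) || (3*c + v > 9*e - 20 && e + 2*v <= -9))


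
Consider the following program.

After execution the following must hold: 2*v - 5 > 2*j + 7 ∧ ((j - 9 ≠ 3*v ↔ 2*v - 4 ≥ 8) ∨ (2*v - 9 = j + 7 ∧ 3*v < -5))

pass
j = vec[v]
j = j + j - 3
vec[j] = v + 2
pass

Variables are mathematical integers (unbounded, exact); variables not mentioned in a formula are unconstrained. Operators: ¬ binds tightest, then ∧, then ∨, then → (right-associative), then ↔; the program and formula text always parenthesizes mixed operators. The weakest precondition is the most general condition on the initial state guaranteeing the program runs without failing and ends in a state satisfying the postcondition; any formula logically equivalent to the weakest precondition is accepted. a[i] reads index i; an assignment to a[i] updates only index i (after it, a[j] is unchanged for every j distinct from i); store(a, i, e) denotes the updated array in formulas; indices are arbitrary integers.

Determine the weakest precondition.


Working backward. After the program, the postcondition 2*v - 5 > 2*j + 7 ∧ ((j - 9 ≠ 3*v ↔ 2*v - 4 ≥ 8) ∨ (2*v - 9 = j + 7 ∧ 3*v < -5)) must hold; in canonical form it is 2*v > 2*j + 12 ∧ ((j ≠ 3*v + 9 ↔ 2*v ≥ 12) ∨ (2*v = j + 16 ∧ 3*v < -5)).
Before skip: 2*v > 2*j + 12 ∧ ((j ≠ 3*v + 9 ↔ 2*v ≥ 12) ∨ (2*v = j + 16 ∧ 3*v < -5))
Before vec[j] := v + 2: 2*v > 2*j + 12 ∧ ((j ≠ 3*v + 9 ↔ 2*v ≥ 12) ∨ (2*v = j + 16 ∧ 3*v < -5))
Before j := j + j - 3: 2*v > 4*j + 6 ∧ ((2*j ≠ 3*v + 12 ↔ 2*v ≥ 12) ∨ (2*v = 2*j + 13 ∧ 3*v < -5))
Before j := vec[v]: 2*v > 4*vec[v] + 6 ∧ ((2*vec[v] ≠ 3*v + 12 ↔ 2*v ≥ 12) ∨ (2*v = 2*vec[v] + 13 ∧ 3*v < -5))
Before skip: 2*v > 4*vec[v] + 6 ∧ ((2*vec[v] ≠ 3*v + 12 ↔ 2*v ≥ 12) ∨ (2*v = 2*vec[v] + 13 ∧ 3*v < -5))
Answer: WP = 2*v > 4*vec[v] + 6 ∧ ((2*vec[v] ≠ 3*v + 12 ↔ 2*v ≥ 12) ∨ (2*v = 2*vec[v] + 13 ∧ 3*v < -5))
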